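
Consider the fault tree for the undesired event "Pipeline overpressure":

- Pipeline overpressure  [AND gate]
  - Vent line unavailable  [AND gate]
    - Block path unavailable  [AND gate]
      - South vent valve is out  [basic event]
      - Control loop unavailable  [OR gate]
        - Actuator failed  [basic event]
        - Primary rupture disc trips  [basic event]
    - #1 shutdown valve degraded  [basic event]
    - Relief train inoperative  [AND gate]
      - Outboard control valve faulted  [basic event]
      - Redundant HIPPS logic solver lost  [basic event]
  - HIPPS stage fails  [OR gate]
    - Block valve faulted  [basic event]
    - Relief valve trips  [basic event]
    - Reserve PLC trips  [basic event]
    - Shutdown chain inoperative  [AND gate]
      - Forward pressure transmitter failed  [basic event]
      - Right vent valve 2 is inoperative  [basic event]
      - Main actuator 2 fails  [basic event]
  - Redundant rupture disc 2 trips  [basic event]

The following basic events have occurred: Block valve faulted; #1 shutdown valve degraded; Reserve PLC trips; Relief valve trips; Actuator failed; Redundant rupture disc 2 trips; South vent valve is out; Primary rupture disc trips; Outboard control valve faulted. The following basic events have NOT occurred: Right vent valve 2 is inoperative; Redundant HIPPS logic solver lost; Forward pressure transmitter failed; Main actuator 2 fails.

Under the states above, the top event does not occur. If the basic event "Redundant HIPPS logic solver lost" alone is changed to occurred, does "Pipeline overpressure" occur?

Yes

Counterfactual: set "Redundant HIPPS logic solver lost" to occurred.
Control loop unavailable [OR]: Actuator failed=occurs, Primary rupture disc trips=occurs → at least one input occurs → occurs.
Block path unavailable [AND]: South vent valve is out=occurs, Control loop unavailable=occurs → all inputs occur → occurs.
Relief train inoperative [AND]: Outboard control valve faulted=occurs, Redundant HIPPS logic solver lost=occurs → all inputs occur → occurs.
Vent line unavailable [AND]: Block path unavailable=occurs, #1 shutdown valve degraded=occurs, Relief train inoperative=occurs → all inputs occur → occurs.
Shutdown chain inoperative [AND]: Forward pressure transmitter failed=not, Right vent valve 2 is inoperative=not, Main actuator 2 fails=not → not all inputs occur → does not occur.
HIPPS stage fails [OR]: Block valve faulted=occurs, Relief valve trips=occurs, Reserve PLC trips=occurs, Shutdown chain inoperative=not → at least one input occurs → occurs.
Pipeline overpressure [AND]: Vent line unavailable=occurs, HIPPS stage fails=occurs, Redundant rupture disc 2 trips=occurs → all inputs occur → occurs.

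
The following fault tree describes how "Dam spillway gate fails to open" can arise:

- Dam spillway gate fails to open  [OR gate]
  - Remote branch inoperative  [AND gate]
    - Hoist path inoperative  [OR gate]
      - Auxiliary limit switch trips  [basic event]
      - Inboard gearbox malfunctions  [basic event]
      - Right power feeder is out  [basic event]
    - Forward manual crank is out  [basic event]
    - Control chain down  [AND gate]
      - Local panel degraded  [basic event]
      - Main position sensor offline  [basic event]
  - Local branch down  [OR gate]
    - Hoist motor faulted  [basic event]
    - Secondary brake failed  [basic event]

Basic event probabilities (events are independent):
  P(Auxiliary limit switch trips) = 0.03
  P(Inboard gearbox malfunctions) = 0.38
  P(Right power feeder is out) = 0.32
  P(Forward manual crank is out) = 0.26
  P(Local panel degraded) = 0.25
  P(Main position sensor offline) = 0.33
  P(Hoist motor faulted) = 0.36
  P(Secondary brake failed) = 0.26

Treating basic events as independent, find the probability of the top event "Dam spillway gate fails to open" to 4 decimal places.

P(Hoist path inoperative) [OR] = 1 − (1−0.03) × (1−0.38) × (1−0.32) = 0.591048
P(Control chain down) [AND] = 0.25 × 0.33 = 0.082500
P(Remote branch inoperative) [AND] = 0.591048 × 0.26 × 0.082500 = 0.012678
P(Local branch down) [OR] = 1 − (1−0.36) × (1−0.26) = 0.526400
P(Dam spillway gate fails to open) [OR] = 1 − (1−0.012678) × (1−0.526400) = 0.532404
Rounded to 4 decimal places: P(Dam spillway gate fails to open) ≈ 0.5324.

0.5324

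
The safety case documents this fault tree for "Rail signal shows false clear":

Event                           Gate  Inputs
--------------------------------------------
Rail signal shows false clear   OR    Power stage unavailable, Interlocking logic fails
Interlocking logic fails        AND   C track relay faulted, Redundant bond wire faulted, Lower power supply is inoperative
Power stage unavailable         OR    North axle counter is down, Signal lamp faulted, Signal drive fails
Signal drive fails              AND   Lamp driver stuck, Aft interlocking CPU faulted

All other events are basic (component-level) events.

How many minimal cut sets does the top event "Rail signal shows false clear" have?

Signal drive fails [AND]: one cut set from each child combined → 1 × 1 = 1 cut set(s).
Power stage unavailable [OR]: union of children's cut sets → 3 cut set(s).
Interlocking logic fails [AND]: one cut set from each child combined → 1 × 1 × 1 = 1 cut set(s).
Rail signal shows false clear [OR]: union of children's cut sets → 4 cut set(s).
Minimal cut sets: {North axle counter is down}; {Signal lamp faulted}; {Aft interlocking CPU faulted, Lamp driver stuck}; {C track relay faulted, Lower power supply is inoperative, Redundant bond wire faulted}.

4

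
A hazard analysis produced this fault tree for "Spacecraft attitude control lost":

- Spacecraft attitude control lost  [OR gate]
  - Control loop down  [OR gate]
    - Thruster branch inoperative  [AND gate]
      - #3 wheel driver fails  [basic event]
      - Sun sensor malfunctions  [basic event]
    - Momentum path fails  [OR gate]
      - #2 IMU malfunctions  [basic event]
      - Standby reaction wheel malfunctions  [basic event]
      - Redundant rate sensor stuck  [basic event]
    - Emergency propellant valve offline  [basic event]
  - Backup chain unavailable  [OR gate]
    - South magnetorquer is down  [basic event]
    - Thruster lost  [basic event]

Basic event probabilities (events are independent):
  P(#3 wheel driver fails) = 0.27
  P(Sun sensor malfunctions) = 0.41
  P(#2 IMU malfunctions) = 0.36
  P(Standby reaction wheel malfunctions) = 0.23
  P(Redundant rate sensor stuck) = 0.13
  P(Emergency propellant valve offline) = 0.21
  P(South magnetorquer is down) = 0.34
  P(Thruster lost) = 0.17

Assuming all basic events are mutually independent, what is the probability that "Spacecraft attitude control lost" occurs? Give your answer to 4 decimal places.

0.8350

P(Thruster branch inoperative) [AND] = 0.27 × 0.41 = 0.110700
P(Momentum path fails) [OR] = 1 − (1−0.36) × (1−0.23) × (1−0.13) = 0.571264
P(Control loop down) [OR] = 1 − (1−0.110700) × (1−0.571264) × (1−0.21) = 0.698793
P(Backup chain unavailable) [OR] = 1 − (1−0.34) × (1−0.17) = 0.452200
P(Spacecraft attitude control lost) [OR] = 1 − (1−0.698793) × (1−0.452200) = 0.834999
Rounded to 4 decimal places: P(Spacecraft attitude control lost) ≈ 0.8350.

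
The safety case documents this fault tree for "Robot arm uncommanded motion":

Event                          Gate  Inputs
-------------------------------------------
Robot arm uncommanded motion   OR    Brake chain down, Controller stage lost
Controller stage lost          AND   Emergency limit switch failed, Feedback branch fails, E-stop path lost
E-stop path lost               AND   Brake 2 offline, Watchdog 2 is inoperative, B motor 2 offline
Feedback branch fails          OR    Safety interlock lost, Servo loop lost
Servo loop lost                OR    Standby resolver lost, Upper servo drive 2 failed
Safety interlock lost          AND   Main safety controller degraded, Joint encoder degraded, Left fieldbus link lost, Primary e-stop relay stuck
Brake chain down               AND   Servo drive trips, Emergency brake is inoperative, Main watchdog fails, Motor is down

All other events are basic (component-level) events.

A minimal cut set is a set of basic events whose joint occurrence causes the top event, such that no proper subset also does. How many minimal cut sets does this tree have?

4

Brake chain down [AND]: one cut set from each child combined → 1 × 1 × 1 × 1 = 1 cut set(s).
Safety interlock lost [AND]: one cut set from each child combined → 1 × 1 × 1 × 1 = 1 cut set(s).
Servo loop lost [OR]: union of children's cut sets → 2 cut set(s).
Feedback branch fails [OR]: union of children's cut sets → 3 cut set(s).
E-stop path lost [AND]: one cut set from each child combined → 1 × 1 × 1 = 1 cut set(s).
Controller stage lost [AND]: one cut set from each child combined → 1 × 3 × 1 = 3 cut set(s).
Robot arm uncommanded motion [OR]: union of children's cut sets → 4 cut set(s).
Minimal cut sets: {Emergency brake is inoperative, Main watchdog fails, Motor is down, Servo drive trips}; {B motor 2 offline, Brake 2 offline, Emergency limit switch failed, Joint encoder degraded, Left fieldbus link lost, Main safety controller degraded, Primary e-stop relay stuck, Watchdog 2 is inoperative}; {B motor 2 offline, Brake 2 offline, Emergency limit switch failed, Standby resolver lost, Watchdog 2 is inoperative}; {B motor 2 offline, Brake 2 offline, Emergency limit switch failed, Upper servo drive 2 failed, Watchdog 2 is inoperative}.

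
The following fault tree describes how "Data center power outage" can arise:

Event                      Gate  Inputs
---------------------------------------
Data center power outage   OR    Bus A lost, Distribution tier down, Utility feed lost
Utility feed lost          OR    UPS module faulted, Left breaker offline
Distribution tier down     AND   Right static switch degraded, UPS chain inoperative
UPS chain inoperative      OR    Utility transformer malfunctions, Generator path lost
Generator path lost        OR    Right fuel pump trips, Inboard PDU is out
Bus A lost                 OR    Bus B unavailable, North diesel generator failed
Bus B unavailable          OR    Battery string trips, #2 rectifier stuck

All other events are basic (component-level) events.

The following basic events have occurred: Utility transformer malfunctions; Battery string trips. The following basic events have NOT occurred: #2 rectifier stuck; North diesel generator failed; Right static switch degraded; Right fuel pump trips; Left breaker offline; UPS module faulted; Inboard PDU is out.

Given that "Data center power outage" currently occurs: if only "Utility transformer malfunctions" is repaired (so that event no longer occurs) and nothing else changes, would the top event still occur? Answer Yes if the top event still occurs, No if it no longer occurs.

Yes

Counterfactual: set "Utility transformer malfunctions" to not occurred.
Bus B unavailable [OR]: Battery string trips=occurs, #2 rectifier stuck=not → at least one input occurs → occurs.
Bus A lost [OR]: Bus B unavailable=occurs, North diesel generator failed=not → at least one input occurs → occurs.
Generator path lost [OR]: Right fuel pump trips=not, Inboard PDU is out=not → no input occurs → does not occur.
UPS chain inoperative [OR]: Utility transformer malfunctions=not, Generator path lost=not → no input occurs → does not occur.
Distribution tier down [AND]: Right static switch degraded=not, UPS chain inoperative=not → not all inputs occur → does not occur.
Utility feed lost [OR]: UPS module faulted=not, Left breaker offline=not → no input occurs → does not occur.
Data center power outage [OR]: Bus A lost=occurs, Distribution tier down=not, Utility feed lost=not → at least one input occurs → occurs.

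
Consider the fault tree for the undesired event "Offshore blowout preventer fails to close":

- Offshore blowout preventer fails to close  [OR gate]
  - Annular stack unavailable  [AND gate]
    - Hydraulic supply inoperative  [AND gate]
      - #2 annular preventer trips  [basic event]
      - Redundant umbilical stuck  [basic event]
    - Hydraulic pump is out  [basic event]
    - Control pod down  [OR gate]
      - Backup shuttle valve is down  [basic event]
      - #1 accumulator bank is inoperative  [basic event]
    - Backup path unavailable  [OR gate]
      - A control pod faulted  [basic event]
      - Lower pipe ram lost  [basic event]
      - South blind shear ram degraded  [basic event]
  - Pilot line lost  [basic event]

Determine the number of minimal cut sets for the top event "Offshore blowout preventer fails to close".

Hydraulic supply inoperative [AND]: one cut set from each child combined → 1 × 1 = 1 cut set(s).
Control pod down [OR]: union of children's cut sets → 2 cut set(s).
Backup path unavailable [OR]: union of children's cut sets → 3 cut set(s).
Annular stack unavailable [AND]: one cut set from each child combined → 1 × 1 × 2 × 3 = 6 cut set(s).
Offshore blowout preventer fails to close [OR]: union of children's cut sets → 7 cut set(s).
Minimal cut sets: {#2 annular preventer trips, A control pod faulted, Backup shuttle valve is down, Hydraulic pump is out, Redundant umbilical stuck}; {#2 annular preventer trips, Backup shuttle valve is down, Hydraulic pump is out, Lower pipe ram lost, Redundant umbilical stuck}; {#2 annular preventer trips, Backup shuttle valve is down, Hydraulic pump is out, Redundant umbilical stuck, South blind shear ram degraded}; {#1 accumulator bank is inoperative, #2 annular preventer trips, A control pod faulted, Hydraulic pump is out, Redundant umbilical stuck}; {#1 accumulator bank is inoperative, #2 annular preventer trips, Hydraulic pump is out, Lower pipe ram lost, Redundant umbilical stuck}; {#1 accumulator bank is inoperative, #2 annular preventer trips, Hydraulic pump is out, Redundant umbilical stuck, South blind shear ram degraded}; {Pilot line lost}.

7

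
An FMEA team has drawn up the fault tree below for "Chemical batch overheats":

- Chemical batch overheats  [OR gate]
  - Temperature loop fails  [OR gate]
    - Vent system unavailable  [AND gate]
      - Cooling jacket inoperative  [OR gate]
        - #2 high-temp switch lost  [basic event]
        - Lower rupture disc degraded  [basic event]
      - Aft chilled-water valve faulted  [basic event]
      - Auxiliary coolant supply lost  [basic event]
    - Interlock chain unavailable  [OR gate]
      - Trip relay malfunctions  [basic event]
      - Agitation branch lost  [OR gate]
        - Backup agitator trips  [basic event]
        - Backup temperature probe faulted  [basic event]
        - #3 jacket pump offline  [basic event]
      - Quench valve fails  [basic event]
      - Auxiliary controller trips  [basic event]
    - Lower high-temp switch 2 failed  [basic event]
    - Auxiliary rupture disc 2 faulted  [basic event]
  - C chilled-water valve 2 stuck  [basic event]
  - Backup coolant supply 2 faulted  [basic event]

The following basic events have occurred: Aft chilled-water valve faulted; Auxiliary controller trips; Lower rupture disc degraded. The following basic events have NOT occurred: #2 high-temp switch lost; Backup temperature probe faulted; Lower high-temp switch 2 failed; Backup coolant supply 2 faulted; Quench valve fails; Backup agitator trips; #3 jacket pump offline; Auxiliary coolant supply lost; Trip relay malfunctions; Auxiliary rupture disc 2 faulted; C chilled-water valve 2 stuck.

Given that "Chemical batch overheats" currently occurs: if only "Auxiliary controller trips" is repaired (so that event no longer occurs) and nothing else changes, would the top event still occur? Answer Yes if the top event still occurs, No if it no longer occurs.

Counterfactual: set "Auxiliary controller trips" to not occurred.
Cooling jacket inoperative [OR]: #2 high-temp switch lost=not, Lower rupture disc degraded=occurs → at least one input occurs → occurs.
Vent system unavailable [AND]: Cooling jacket inoperative=occurs, Aft chilled-water valve faulted=occurs, Auxiliary coolant supply lost=not → not all inputs occur → does not occur.
Agitation branch lost [OR]: Backup agitator trips=not, Backup temperature probe faulted=not, #3 jacket pump offline=not → no input occurs → does not occur.
Interlock chain unavailable [OR]: Trip relay malfunctions=not, Agitation branch lost=not, Quench valve fails=not, Auxiliary controller trips=not → no input occurs → does not occur.
Temperature loop fails [OR]: Vent system unavailable=not, Interlock chain unavailable=not, Lower high-temp switch 2 failed=not, Auxiliary rupture disc 2 faulted=not → no input occurs → does not occur.
Chemical batch overheats [OR]: Temperature loop fails=not, C chilled-water valve 2 stuck=not, Backup coolant supply 2 faulted=not → no input occurs → does not occur.

No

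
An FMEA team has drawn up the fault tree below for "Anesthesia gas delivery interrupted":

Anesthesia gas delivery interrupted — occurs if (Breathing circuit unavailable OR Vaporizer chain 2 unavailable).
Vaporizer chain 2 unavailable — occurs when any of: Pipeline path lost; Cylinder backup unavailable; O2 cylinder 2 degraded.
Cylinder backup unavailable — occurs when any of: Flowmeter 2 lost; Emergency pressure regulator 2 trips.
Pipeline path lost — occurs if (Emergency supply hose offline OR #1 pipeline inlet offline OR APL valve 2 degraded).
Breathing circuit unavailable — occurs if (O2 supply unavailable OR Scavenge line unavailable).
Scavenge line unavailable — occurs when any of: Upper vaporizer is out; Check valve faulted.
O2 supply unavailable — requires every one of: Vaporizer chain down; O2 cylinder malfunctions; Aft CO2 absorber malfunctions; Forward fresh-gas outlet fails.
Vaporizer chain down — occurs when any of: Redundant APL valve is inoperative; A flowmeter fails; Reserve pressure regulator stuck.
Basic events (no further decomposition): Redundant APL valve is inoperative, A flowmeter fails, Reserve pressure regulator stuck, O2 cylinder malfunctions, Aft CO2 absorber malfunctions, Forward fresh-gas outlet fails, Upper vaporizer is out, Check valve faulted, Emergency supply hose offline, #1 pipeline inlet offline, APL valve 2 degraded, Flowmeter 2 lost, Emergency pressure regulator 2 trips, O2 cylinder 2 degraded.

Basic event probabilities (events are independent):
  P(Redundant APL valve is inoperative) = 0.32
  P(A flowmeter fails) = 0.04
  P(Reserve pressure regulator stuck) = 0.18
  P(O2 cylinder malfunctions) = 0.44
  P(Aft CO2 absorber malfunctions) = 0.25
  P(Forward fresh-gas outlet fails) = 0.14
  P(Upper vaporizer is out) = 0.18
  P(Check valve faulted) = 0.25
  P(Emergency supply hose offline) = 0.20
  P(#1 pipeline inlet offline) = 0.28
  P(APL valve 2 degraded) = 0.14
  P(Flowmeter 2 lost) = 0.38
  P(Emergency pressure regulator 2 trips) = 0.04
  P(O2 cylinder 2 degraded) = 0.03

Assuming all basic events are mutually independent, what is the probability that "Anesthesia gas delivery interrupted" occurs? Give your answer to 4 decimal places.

0.8254

P(Vaporizer chain down) [OR] = 1 − (1−0.32) × (1−0.04) × (1−0.18) = 0.464704
P(O2 supply unavailable) [AND] = 0.464704 × 0.44 × 0.25 × 0.14 = 0.007156
P(Scavenge line unavailable) [OR] = 1 − (1−0.18) × (1−0.25) = 0.385000
P(Breathing circuit unavailable) [OR] = 1 − (1−0.007156) × (1−0.385000) = 0.389401
P(Pipeline path lost) [OR] = 1 − (1−0.20) × (1−0.28) × (1−0.14) = 0.504640
P(Cylinder backup unavailable) [OR] = 1 − (1−0.38) × (1−0.04) = 0.404800
P(Vaporizer chain 2 unavailable) [OR] = 1 − (1−0.504640) × (1−0.404800) × (1−0.03) = 0.714007
P(Anesthesia gas delivery interrupted) [OR] = 1 − (1−0.389401) × (1−0.714007) = 0.825373
Rounded to 4 decimal places: P(Anesthesia gas delivery interrupted) ≈ 0.8254.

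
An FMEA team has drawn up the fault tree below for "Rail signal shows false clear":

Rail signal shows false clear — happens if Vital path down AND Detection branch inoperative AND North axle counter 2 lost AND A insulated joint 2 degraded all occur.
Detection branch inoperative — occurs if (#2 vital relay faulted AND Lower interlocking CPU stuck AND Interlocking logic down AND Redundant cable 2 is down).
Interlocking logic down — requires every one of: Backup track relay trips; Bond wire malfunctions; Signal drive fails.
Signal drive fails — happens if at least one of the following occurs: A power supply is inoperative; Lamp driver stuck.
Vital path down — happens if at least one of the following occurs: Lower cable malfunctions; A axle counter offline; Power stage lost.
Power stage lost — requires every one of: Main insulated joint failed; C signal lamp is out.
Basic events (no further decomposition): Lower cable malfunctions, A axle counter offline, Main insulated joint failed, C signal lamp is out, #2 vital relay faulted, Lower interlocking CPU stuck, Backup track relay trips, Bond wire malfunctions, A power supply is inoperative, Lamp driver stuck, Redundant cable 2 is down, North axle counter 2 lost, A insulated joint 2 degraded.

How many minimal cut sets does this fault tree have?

Power stage lost [AND]: one cut set from each child combined → 1 × 1 = 1 cut set(s).
Vital path down [OR]: union of children's cut sets → 3 cut set(s).
Signal drive fails [OR]: union of children's cut sets → 2 cut set(s).
Interlocking logic down [AND]: one cut set from each child combined → 1 × 1 × 2 = 2 cut set(s).
Detection branch inoperative [AND]: one cut set from each child combined → 1 × 1 × 2 × 1 = 2 cut set(s).
Rail signal shows false clear [AND]: one cut set from each child combined → 3 × 2 × 1 × 1 = 6 cut set(s).
Minimal cut sets: {#2 vital relay faulted, A insulated joint 2 degraded, A power supply is inoperative, Backup track relay trips, Bond wire malfunctions, Lower cable malfunctions, Lower interlocking CPU stuck, North axle counter 2 lost, Redundant cable 2 is down}; {#2 vital relay faulted, A insulated joint 2 degraded, Backup track relay trips, Bond wire malfunctions, Lamp driver stuck, Lower cable malfunctions, Lower interlocking CPU stuck, North axle counter 2 lost, Redundant cable 2 is down}; {#2 vital relay faulted, A axle counter offline, A insulated joint 2 degraded, A power supply is inoperative, Backup track relay trips, Bond wire malfunctions, Lower interlocking CPU stuck, North axle counter 2 lost, Redundant cable 2 is down}; {#2 vital relay faulted, A axle counter offline, A insulated joint 2 degraded, Backup track relay trips, Bond wire malfunctions, Lamp driver stuck, Lower interlocking CPU stuck, North axle counter 2 lost, Redundant cable 2 is down}; {#2 vital relay faulted, A insulated joint 2 degraded, A power supply is inoperative, Backup track relay trips, Bond wire malfunctions, C signal lamp is out, Lower interlocking CPU stuck, Main insulated joint failed, North axle counter 2 lost, Redundant cable 2 is down}; {#2 vital relay faulted, A insulated joint 2 degraded, Backup track relay trips, Bond wire malfunctions, C signal lamp is out, Lamp driver stuck, Lower interlocking CPU stuck, Main insulated joint failed, North axle counter 2 lost, Redundant cable 2 is down}.

6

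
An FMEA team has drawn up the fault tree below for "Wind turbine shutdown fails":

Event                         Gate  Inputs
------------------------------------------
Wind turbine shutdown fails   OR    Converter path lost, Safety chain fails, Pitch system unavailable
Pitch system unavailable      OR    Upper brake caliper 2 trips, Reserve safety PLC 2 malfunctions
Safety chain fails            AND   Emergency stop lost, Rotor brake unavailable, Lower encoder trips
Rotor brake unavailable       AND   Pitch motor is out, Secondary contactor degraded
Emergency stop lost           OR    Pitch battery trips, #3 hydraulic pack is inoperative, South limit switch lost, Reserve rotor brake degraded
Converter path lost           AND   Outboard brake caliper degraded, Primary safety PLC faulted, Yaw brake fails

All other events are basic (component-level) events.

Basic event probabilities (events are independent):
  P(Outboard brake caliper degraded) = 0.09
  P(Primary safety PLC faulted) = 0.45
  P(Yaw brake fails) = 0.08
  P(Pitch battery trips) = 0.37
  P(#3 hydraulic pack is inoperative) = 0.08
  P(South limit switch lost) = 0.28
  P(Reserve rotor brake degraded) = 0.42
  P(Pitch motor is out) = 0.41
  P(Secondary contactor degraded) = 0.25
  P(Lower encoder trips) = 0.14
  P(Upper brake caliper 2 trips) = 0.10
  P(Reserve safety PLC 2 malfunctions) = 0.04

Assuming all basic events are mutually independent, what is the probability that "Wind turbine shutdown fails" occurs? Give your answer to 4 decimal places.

P(Converter path lost) [AND] = 0.09 × 0.45 × 0.08 = 0.003240
P(Emergency stop lost) [OR] = 1 − (1−0.37) × (1−0.08) × (1−0.28) × (1−0.42) = 0.757959
P(Rotor brake unavailable) [AND] = 0.41 × 0.25 = 0.102500
P(Safety chain fails) [AND] = 0.757959 × 0.102500 × 0.14 = 0.010877
P(Pitch system unavailable) [OR] = 1 − (1−0.10) × (1−0.04) = 0.136000
P(Wind turbine shutdown fails) [OR] = 1 − (1−0.003240) × (1−0.010877) × (1−0.136000) = 0.148167
Rounded to 4 decimal places: P(Wind turbine shutdown fails) ≈ 0.1482.

0.1482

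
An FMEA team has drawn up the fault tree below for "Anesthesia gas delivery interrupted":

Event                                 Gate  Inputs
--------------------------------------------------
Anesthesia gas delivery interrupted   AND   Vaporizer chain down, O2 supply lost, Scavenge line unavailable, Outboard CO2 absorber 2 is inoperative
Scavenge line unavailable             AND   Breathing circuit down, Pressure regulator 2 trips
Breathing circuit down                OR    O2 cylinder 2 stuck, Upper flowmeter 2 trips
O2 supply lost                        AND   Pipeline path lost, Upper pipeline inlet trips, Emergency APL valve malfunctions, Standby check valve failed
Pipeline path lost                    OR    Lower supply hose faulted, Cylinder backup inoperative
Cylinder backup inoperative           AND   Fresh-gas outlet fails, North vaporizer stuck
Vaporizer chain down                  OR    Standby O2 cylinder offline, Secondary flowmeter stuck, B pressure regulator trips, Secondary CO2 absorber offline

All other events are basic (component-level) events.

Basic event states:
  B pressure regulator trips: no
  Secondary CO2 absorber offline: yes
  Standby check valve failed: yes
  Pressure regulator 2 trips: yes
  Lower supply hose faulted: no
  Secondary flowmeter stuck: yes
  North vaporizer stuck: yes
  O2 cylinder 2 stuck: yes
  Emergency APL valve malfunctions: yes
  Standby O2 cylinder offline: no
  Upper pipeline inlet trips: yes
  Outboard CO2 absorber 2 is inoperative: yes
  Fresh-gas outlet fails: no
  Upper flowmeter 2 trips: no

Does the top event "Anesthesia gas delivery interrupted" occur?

No

Vaporizer chain down [OR]: Standby O2 cylinder offline=not, Secondary flowmeter stuck=occurs, B pressure regulator trips=not, Secondary CO2 absorber offline=occurs → at least one input occurs → occurs.
Cylinder backup inoperative [AND]: Fresh-gas outlet fails=not, North vaporizer stuck=occurs → not all inputs occur → does not occur.
Pipeline path lost [OR]: Lower supply hose faulted=not, Cylinder backup inoperative=not → no input occurs → does not occur.
O2 supply lost [AND]: Pipeline path lost=not, Upper pipeline inlet trips=occurs, Emergency APL valve malfunctions=occurs, Standby check valve failed=occurs → not all inputs occur → does not occur.
Breathing circuit down [OR]: O2 cylinder 2 stuck=occurs, Upper flowmeter 2 trips=not → at least one input occurs → occurs.
Scavenge line unavailable [AND]: Breathing circuit down=occurs, Pressure regulator 2 trips=occurs → all inputs occur → occurs.
Anesthesia gas delivery interrupted [AND]: Vaporizer chain down=occurs, O2 supply lost=not, Scavenge line unavailable=occurs, Outboard CO2 absorber 2 is inoperative=occurs → not all inputs occur → does not occur.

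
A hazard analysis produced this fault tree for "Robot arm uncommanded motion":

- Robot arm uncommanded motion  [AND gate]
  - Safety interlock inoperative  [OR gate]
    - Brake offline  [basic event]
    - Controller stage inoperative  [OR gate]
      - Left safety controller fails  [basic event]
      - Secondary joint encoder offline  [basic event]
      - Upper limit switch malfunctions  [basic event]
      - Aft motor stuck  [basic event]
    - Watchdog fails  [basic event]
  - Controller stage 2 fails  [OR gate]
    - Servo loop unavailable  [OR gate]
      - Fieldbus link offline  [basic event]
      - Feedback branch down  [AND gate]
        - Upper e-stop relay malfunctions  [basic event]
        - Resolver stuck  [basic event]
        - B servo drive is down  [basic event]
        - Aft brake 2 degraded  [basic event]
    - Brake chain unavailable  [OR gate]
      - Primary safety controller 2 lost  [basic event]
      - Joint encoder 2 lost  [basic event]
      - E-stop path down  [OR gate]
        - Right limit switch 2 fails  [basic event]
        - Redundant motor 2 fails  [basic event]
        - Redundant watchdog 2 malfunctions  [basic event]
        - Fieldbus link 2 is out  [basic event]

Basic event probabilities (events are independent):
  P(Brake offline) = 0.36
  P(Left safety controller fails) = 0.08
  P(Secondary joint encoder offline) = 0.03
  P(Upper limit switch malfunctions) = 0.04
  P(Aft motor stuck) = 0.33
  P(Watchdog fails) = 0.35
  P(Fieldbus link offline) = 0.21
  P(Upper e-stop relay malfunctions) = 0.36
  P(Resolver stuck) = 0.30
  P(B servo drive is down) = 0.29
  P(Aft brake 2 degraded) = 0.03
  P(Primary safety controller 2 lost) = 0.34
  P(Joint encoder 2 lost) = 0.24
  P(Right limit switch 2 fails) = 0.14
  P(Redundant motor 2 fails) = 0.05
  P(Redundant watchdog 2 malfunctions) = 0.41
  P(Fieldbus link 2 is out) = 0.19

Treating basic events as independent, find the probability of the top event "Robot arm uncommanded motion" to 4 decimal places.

P(Controller stage inoperative) [OR] = 1 − (1−0.08) × (1−0.03) × (1−0.04) × (1−0.33) = 0.426008
P(Safety interlock inoperative) [OR] = 1 − (1−0.36) × (1−0.426008) × (1−0.35) = 0.761219
P(Feedback branch down) [AND] = 0.36 × 0.30 × 0.29 × 0.03 = 0.000940
P(Servo loop unavailable) [OR] = 1 − (1−0.21) × (1−0.000940) = 0.210743
P(E-stop path down) [OR] = 1 − (1−0.14) × (1−0.05) × (1−0.41) × (1−0.19) = 0.609556
P(Brake chain unavailable) [OR] = 1 − (1−0.34) × (1−0.24) × (1−0.609556) = 0.804153
P(Controller stage 2 fails) [OR] = 1 − (1−0.210743) × (1−0.804153) = 0.845426
P(Robot arm uncommanded motion) [AND] = 0.761219 × 0.845426 = 0.643554
Rounded to 4 decimal places: P(Robot arm uncommanded motion) ≈ 0.6436.

0.6436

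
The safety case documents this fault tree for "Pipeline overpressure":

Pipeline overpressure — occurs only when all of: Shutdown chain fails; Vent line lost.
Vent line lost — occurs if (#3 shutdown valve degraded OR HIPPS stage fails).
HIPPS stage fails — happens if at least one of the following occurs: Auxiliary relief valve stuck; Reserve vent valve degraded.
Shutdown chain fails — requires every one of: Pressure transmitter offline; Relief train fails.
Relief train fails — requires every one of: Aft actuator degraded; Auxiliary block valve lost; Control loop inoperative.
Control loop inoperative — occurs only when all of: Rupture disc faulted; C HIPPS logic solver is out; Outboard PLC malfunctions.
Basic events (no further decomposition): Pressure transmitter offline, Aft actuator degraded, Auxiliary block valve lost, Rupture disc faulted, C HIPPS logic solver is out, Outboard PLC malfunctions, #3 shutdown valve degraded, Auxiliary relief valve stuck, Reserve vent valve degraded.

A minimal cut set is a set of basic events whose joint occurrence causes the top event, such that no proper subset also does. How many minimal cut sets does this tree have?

Control loop inoperative [AND]: one cut set from each child combined → 1 × 1 × 1 = 1 cut set(s).
Relief train fails [AND]: one cut set from each child combined → 1 × 1 × 1 = 1 cut set(s).
Shutdown chain fails [AND]: one cut set from each child combined → 1 × 1 = 1 cut set(s).
HIPPS stage fails [OR]: union of children's cut sets → 2 cut set(s).
Vent line lost [OR]: union of children's cut sets → 3 cut set(s).
Pipeline overpressure [AND]: one cut set from each child combined → 1 × 3 = 3 cut set(s).
Minimal cut sets: {#3 shutdown valve degraded, Aft actuator degraded, Auxiliary block valve lost, C HIPPS logic solver is out, Outboard PLC malfunctions, Pressure transmitter offline, Rupture disc faulted}; {Aft actuator degraded, Auxiliary block valve lost, Auxiliary relief valve stuck, C HIPPS logic solver is out, Outboard PLC malfunctions, Pressure transmitter offline, Rupture disc faulted}; {Aft actuator degraded, Auxiliary block valve lost, C HIPPS logic solver is out, Outboard PLC malfunctions, Pressure transmitter offline, Reserve vent valve degraded, Rupture disc faulted}.

3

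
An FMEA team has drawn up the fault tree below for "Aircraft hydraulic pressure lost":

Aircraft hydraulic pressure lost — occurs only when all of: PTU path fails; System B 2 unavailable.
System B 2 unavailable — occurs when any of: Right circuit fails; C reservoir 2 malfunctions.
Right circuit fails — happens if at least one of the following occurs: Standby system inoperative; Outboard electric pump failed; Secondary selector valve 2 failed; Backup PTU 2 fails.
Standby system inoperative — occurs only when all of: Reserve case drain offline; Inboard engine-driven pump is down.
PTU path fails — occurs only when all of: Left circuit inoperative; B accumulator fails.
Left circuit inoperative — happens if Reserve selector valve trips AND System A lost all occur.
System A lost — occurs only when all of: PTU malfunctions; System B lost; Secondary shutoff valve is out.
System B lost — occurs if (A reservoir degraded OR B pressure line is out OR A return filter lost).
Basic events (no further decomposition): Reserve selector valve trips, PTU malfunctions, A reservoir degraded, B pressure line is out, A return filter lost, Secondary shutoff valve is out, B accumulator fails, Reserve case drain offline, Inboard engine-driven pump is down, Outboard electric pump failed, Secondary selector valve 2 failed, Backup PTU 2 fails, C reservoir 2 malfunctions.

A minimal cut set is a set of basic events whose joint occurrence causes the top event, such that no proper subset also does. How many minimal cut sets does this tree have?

System B lost [OR]: union of children's cut sets → 3 cut set(s).
System A lost [AND]: one cut set from each child combined → 1 × 3 × 1 = 3 cut set(s).
Left circuit inoperative [AND]: one cut set from each child combined → 1 × 3 = 3 cut set(s).
PTU path fails [AND]: one cut set from each child combined → 3 × 1 = 3 cut set(s).
Standby system inoperative [AND]: one cut set from each child combined → 1 × 1 = 1 cut set(s).
Right circuit fails [OR]: union of children's cut sets → 4 cut set(s).
System B 2 unavailable [OR]: union of children's cut sets → 5 cut set(s).
Aircraft hydraulic pressure lost [AND]: one cut set from each child combined → 3 × 5 = 15 cut set(s).

15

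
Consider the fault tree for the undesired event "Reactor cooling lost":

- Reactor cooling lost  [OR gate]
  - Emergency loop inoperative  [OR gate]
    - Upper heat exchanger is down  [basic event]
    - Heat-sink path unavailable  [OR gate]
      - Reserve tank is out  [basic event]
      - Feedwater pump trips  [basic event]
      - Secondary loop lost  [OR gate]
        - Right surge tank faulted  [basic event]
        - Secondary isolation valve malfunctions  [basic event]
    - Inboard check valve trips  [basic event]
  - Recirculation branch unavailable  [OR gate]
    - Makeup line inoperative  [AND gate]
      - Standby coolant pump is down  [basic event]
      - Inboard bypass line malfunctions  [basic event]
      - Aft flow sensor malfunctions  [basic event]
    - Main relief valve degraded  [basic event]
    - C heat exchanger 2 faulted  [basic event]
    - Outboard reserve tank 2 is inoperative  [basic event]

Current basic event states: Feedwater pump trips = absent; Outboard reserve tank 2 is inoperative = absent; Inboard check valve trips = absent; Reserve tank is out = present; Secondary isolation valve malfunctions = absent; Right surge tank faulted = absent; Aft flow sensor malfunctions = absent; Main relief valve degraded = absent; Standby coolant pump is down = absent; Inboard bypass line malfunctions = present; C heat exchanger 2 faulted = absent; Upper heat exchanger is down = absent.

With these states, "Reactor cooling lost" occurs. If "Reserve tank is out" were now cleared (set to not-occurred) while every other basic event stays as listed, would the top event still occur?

Counterfactual: set "Reserve tank is out" to not occurred.
Secondary loop lost [OR]: Right surge tank faulted=not, Secondary isolation valve malfunctions=not → no input occurs → does not occur.
Heat-sink path unavailable [OR]: Reserve tank is out=not, Feedwater pump trips=not, Secondary loop lost=not → no input occurs → does not occur.
Emergency loop inoperative [OR]: Upper heat exchanger is down=not, Heat-sink path unavailable=not, Inboard check valve trips=not → no input occurs → does not occur.
Makeup line inoperative [AND]: Standby coolant pump is down=not, Inboard bypass line malfunctions=occurs, Aft flow sensor malfunctions=not → not all inputs occur → does not occur.
Recirculation branch unavailable [OR]: Makeup line inoperative=not, Main relief valve degraded=not, C heat exchanger 2 faulted=not, Outboard reserve tank 2 is inoperative=not → no input occurs → does not occur.
Reactor cooling lost [OR]: Emergency loop inoperative=not, Recirculation branch unavailable=not → no input occurs → does not occur.

No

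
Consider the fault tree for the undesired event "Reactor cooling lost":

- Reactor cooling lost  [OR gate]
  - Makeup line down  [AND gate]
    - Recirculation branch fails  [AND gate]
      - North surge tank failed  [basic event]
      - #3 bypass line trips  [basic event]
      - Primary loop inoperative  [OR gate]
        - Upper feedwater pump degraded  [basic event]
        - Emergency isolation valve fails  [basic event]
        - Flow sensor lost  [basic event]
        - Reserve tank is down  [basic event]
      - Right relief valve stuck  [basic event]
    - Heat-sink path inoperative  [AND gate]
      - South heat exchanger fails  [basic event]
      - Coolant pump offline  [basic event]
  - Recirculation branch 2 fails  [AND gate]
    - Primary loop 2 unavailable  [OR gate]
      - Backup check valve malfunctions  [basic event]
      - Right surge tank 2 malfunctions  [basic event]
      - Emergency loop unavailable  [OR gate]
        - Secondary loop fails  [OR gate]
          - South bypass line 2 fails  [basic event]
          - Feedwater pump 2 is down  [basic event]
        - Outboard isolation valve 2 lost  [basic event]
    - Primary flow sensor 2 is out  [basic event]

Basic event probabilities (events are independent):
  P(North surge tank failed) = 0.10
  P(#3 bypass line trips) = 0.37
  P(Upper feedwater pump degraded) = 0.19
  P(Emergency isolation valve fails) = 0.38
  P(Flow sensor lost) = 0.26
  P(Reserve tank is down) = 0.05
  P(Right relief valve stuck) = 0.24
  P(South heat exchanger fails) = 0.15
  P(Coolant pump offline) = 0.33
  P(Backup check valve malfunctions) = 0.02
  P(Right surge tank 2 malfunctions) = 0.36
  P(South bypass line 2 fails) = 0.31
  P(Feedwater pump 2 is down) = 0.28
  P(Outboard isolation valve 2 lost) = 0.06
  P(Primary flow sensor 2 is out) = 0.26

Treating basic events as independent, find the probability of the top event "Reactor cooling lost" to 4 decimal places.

P(Primary loop inoperative) [OR] = 1 − (1−0.19) × (1−0.38) × (1−0.26) × (1−0.05) = 0.646953
P(Recirculation branch fails) [AND] = 0.10 × 0.37 × 0.646953 × 0.24 = 0.005745
P(Heat-sink path inoperative) [AND] = 0.15 × 0.33 = 0.049500
P(Makeup line down) [AND] = 0.005745 × 0.049500 = 0.000284
P(Secondary loop fails) [OR] = 1 − (1−0.31) × (1−0.28) = 0.503200
P(Emergency loop unavailable) [OR] = 1 − (1−0.503200) × (1−0.06) = 0.533008
P(Primary loop 2 unavailable) [OR] = 1 − (1−0.02) × (1−0.36) × (1−0.533008) = 0.707103
P(Recirculation branch 2 fails) [AND] = 0.707103 × 0.26 = 0.183847
P(Reactor cooling lost) [OR] = 1 − (1−0.000284) × (1−0.183847) = 0.184079
Rounded to 4 decimal places: P(Reactor cooling lost) ≈ 0.1841.

0.1841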